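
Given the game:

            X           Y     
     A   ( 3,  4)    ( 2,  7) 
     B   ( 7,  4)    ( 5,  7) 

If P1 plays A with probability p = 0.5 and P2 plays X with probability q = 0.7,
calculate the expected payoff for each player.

E[P1] = 4.55, E[P2] = 4.9

Work:
E[P1] = p·q·π₁(A,X) + p·(1-q)·π₁(A,Y) + (1-p)·q·π₁(B,X) + (1-p)·(1-q)·π₁(B,Y)
= 0.5·0.7·3 + 0.5·0.3·2 + 0.5·0.7·7 + 0.5·0.3·5
= 4.55

E[P2] = 4.9 (similar calculation)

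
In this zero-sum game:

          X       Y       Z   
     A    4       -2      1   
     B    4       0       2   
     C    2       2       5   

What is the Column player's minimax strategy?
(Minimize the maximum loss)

Column should play Y, value = 2

Work:
Column player minimizes Row's maximum payoff:
Column X: max payoff to Row = 4
Column Y: max payoff to Row = 2
Column Z: max payoff to Row = 5
Minimum is 2, achieved by column Y.
Minimax strategy: Y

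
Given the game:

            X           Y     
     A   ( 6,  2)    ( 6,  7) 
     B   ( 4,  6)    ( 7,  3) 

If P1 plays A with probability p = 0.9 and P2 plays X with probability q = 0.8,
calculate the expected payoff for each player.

E[P1] = 5.86, E[P2] = 3.24

Work:
E[P1] = p·q·π₁(A,X) + p·(1-q)·π₁(A,Y) + (1-p)·q·π₁(B,X) + (1-p)·(1-q)·π₁(B,Y)
= 0.9·0.8·6 + 0.9·0.2·6 + 0.1·0.8·4 + 0.1·0.2·7
= 5.86

E[P2] = 3.24 (similar calculation)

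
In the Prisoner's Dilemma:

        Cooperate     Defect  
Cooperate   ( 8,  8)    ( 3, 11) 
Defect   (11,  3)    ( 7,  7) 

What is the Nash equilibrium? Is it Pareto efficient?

(Defect, Defect) is NE; not Pareto efficient

Work:
Defect dominates Cooperate for both players:
If P2 cooperates: Defect (11) > Cooperate (8)
If P2 defects: Defect (7) > Cooperate (3)
NE: (Defect, Defect) with payoff (7, 7)
But (Cooperate, Cooperate) = (8, 8) Pareto dominates (7, 7)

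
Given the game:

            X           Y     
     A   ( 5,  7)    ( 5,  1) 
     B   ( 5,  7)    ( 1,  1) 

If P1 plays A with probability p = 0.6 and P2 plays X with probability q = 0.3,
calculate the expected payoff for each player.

E[P1] = 3.88, E[P2] = 2.8

Work:
E[P1] = p·q·π₁(A,X) + p·(1-q)·π₁(A,Y) + (1-p)·q·π₁(B,X) + (1-p)·(1-q)·π₁(B,Y)
= 0.6·0.3·5 + 0.6·0.7·5 + 0.4·0.3·5 + 0.4·0.7·1
= 3.88

E[P2] = 2.8 (similar calculation)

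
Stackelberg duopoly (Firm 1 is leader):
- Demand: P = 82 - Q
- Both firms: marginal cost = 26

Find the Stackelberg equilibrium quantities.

q₁* (leader) = 28.0, q₂* (follower) = 14.0

Work:
Follower's reaction: q₂ = (a - c - q₁)/2
Leader substitutes: π₁ = q₁·(a - q₁ - (a-c-q₁)/2 - c)
FOC: q₁* = (82 - 26)/2 = 28.00
Then: q₂* = (82 - 26 - 28.0)/2 = 14.00
Leader has first-mover advantage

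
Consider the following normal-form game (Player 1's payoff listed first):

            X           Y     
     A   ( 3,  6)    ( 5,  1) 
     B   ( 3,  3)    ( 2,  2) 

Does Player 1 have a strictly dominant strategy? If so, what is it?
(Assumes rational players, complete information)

No strictly dominant strategy exists for Player 1

Work:
A strategy strictly dominates another if it gives a strictly higher payoff against every opponent action. Compare each pair of P1's strategies column-by-column:
  A vs B: [3 vs 3, 5 vs 2] → A does not strictly dominate B (column X: 3 ≤ 3)
  B vs A: [3 vs 3, 2 vs 5] → B does not strictly dominate A (column X: 3 ≤ 3)
No single strategy strictly dominates all others → no strictly dominant strategy.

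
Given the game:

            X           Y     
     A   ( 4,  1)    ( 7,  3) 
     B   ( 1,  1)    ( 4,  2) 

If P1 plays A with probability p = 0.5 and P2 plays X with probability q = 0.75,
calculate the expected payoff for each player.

E[P1] = 3.25, E[P2] = 1.375

Work:
E[P1] = p·q·π₁(A,X) + p·(1-q)·π₁(A,Y) + (1-p)·q·π₁(B,X) + (1-p)·(1-q)·π₁(B,Y)
= 0.5·0.75·4 + 0.5·0.25·7 + 0.5·0.75·1 + 0.5·0.25·4
= 3.25

E[P2] = 1.375 (similar calculation)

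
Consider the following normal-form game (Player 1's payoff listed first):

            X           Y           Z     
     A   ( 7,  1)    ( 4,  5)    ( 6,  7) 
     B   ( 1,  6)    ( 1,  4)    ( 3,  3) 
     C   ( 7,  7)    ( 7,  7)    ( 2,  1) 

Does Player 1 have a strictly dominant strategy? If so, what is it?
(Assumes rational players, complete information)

No strictly dominant strategy exists for Player 1

Work:
A strategy strictly dominates another if it gives a strictly higher payoff against every opponent action. Compare each pair of P1's strategies column-by-column:
  A vs B: [7 vs 1, 4 vs 1, 6 vs 3] → A strictly dominates B
  A vs C: [7 vs 7, 4 vs 7, 6 vs 2] → A does not strictly dominate C (column X: 7 ≤ 7)
  B vs A: [1 vs 7, 1 vs 4, 3 vs 6] → B does not strictly dominate A (column X: 1 ≤ 7)
  B vs C: [1 vs 7, 1 vs 7, 3 vs 2] → B does not strictly dominate C (column X: 1 ≤ 7)
  C vs A: [7 vs 7, 7 vs 4, 2 vs 6] → C does not strictly dominate A (column X: 7 ≤ 7)
  C vs B: [7 vs 1, 7 vs 1, 2 vs 3] → C does not strictly dominate B (column Z: 2 ≤ 3)
No single strategy strictly dominates all others → no strictly dominant strategy.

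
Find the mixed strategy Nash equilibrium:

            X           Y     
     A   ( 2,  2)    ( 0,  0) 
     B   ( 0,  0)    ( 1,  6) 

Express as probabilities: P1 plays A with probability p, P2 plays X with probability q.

p = 0.75, q = 0.3333

Work:
Find probabilities that make opponent indifferent:
P2 chooses q to make P1 indifferent between A and B
P1 chooses p to make P2 indifferent between X and Y
Mixed NE: P1 plays (A: 0.75, B: 0.25), P2 plays (X: 0.3333, Y: 0.6667)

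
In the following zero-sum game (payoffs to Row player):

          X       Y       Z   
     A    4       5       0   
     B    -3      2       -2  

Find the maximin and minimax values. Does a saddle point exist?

Maximin = 0, Minimax = 0, Saddle: True

Work:
Row minimums: [0, -3] → maximin = 0
Column maximums: [4, 5, 0] → minimax = 0
Saddle point exists! Game value = 0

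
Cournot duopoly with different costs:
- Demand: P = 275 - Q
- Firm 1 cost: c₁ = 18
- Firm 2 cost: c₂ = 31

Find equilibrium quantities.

q₁* = 90.0, q₂* = 77.0

Work:
Reaction: q₁ = (275 - 18 - q₂)/2
Reaction: q₂ = (275 - 31 - q₁)/2
Solve simultaneously:
q₁* = (275 - 2×18 + 31)/3 = 90.0
q₂* = (275 - 2×31 + 18)/3 = 77.0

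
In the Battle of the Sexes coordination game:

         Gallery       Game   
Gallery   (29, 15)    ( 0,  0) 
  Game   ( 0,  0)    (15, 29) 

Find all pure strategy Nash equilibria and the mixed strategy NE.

Pure NE: (Gallery, Gallery) and (Game, Game); Mixed NE: p = 0.6591, q = 0.3409

Work:
Check pure NE:
(Gallery, Gallery): (29, 15) - no unilateral deviation beneficial
(Game, Game): (15, 29) - no unilateral deviation beneficial
Mixed NE: P1 plays Gallery with p = 0.6591, P2 plays Gallery with q = 0.3409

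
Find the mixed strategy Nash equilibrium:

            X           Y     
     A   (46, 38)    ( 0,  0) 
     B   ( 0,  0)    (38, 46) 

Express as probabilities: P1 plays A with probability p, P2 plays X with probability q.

p = 0.5476, q = 0.4524

Work:
Find probabilities that make opponent indifferent:
P2 chooses q to make P1 indifferent between A and B
P1 chooses p to make P2 indifferent between X and Y
Mixed NE: P1 plays (A: 0.5476, B: 0.4524), P2 plays (X: 0.4524, Y: 0.5476)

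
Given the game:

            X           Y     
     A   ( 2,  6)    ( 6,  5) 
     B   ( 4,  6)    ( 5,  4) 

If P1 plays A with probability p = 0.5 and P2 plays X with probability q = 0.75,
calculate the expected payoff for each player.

E[P1] = 3.625, E[P2] = 5.625

Work:
E[P1] = p·q·π₁(A,X) + p·(1-q)·π₁(A,Y) + (1-p)·q·π₁(B,X) + (1-p)·(1-q)·π₁(B,Y)
= 0.5·0.75·2 + 0.5·0.25·6 + 0.5·0.75·4 + 0.5·0.25·5
= 3.625

E[P2] = 5.625 (similar calculation)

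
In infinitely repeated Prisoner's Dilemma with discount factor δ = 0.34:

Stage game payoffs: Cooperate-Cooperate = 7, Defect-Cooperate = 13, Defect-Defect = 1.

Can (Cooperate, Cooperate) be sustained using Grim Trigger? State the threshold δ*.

δ* = 0.5; since δ = 0.34 < 0.5, cooperation cannot be sustained

Work:
For Grim Trigger:
Cooperate forever: 7/(1-δ)
Defect then punished: 13 + 1·δ/(1-δ)
Need: 7/(1-δ) ≥ 13 + 1·δ/(1-δ)
Solving: δ ≥ (T-R)/(T-P) = (13-7)/(13-1) = 0.5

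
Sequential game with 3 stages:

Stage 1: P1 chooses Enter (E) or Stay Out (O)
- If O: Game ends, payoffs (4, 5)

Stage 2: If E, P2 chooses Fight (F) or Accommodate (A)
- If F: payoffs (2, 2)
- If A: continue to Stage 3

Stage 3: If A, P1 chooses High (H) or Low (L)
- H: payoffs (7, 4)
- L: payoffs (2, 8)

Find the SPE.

SPE: (E, A, H); Outcome (7, 4)

Work:
Stage 3: P1 chooses H (7 vs 2)
Stage 2: P2: F->2, A->4 (anticipating H). Choose A
Stage 1: P1: O->4, E->7 (anticipating A, H). Choose E
SPE path: E -> A -> H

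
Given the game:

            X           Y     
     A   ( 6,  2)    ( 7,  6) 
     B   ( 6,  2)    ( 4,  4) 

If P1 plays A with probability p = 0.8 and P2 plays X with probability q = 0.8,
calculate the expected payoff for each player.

E[P1] = 6.08, E[P2] = 2.72

Work:
E[P1] = p·q·π₁(A,X) + p·(1-q)·π₁(A,Y) + (1-p)·q·π₁(B,X) + (1-p)·(1-q)·π₁(B,Y)
= 0.8·0.8·6 + 0.8·0.2·7 + 0.2·0.8·6 + 0.2·0.2·4
= 6.08

E[P2] = 2.72 (similar calculation)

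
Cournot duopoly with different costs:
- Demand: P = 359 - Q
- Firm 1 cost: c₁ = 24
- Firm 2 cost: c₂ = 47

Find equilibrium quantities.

q₁* = 119.33, q₂* = 96.33

Work:
Reaction: q₁ = (359 - 24 - q₂)/2
Reaction: q₂ = (359 - 47 - q₁)/2
Solve simultaneously:
q₁* = (359 - 2×24 + 47)/3 = 119.33
q₂* = (359 - 2×47 + 24)/3 = 96.33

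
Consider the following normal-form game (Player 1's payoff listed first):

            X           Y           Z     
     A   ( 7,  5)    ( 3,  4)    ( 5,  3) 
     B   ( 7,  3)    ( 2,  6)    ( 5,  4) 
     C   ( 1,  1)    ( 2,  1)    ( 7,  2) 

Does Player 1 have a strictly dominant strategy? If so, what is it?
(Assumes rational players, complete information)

No strictly dominant strategy exists for Player 1

Work:
A strategy strictly dominates another if it gives a strictly higher payoff against every opponent action. Compare each pair of P1's strategies column-by-column:
  A vs B: [7 vs 7, 3 vs 2, 5 vs 5] → A does not strictly dominate B (column X: 7 ≤ 7)
  A vs C: [7 vs 1, 3 vs 2, 5 vs 7] → A does not strictly dominate C (column Z: 5 ≤ 7)
  B vs A: [7 vs 7, 2 vs 3, 5 vs 5] → B does not strictly dominate A (column X: 7 ≤ 7)
  B vs C: [7 vs 1, 2 vs 2, 5 vs 7] → B does not strictly dominate C (column Y: 2 ≤ 2)
  C vs A: [1 vs 7, 2 vs 3, 7 vs 5] → C does not strictly dominate A (column X: 1 ≤ 7)
  C vs B: [1 vs 7, 2 vs 2, 7 vs 5] → C does not strictly dominate B (column X: 1 ≤ 7)
No single strategy strictly dominates all others → no strictly dominant strategy.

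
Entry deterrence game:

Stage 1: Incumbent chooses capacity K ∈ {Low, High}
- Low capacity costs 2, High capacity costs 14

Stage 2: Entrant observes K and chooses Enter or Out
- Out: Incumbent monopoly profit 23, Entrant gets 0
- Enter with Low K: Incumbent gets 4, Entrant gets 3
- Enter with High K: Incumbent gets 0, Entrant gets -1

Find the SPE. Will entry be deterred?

SPE: (High, Enter|Low, Out|High); Entry deterred. Incumbent net profit = 9

Work:
After Low K: Entrant enters (3 > 0)
After High K: Entrant stays out (-1 < 0)
Incumbent: Low → 4−2=2, High → 23−14=9
Incumbent chooses High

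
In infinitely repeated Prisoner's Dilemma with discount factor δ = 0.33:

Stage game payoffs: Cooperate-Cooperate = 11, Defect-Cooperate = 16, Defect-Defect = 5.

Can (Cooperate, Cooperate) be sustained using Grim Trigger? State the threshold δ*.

δ* = 0.4545; since δ = 0.33 < 0.4545, cooperation cannot be sustained

Work:
For Grim Trigger:
Cooperate forever: 11/(1-δ)
Defect then punished: 16 + 5·δ/(1-δ)
Need: 11/(1-δ) ≥ 16 + 5·δ/(1-δ)
Solving: δ ≥ (T-R)/(T-P) = (16-11)/(16-5) = 0.4545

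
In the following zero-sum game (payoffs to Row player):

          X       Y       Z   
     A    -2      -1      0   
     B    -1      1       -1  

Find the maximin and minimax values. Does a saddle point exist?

Maximin = -1, Minimax = -1, Saddle: True

Work:
Row minimums: [-2, -1] → maximin = -1
Column maximums: [-1, 1, 0] → minimax = -1
Saddle point exists! Game value = -1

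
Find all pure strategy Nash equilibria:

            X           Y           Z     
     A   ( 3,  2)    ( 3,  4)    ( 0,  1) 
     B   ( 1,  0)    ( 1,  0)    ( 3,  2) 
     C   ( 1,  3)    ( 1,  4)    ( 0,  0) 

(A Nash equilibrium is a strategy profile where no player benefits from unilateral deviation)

Nash equilibrium: (A, Y), (B, Z)

Work:
Best responses:
  P1 vs X: payoffs [3, 1, 1] → best response A (payoff 3)
  P1 vs Y: payoffs [3, 1, 1] → best response A (payoff 3)
  P1 vs Z: payoffs [0, 3, 0] → best response B (payoff 3)
  P2 vs A: payoffs [2, 4, 1] → best response Y (payoff 4)
  P2 vs B: payoffs [0, 0, 2] → best response Z (payoff 2)
  P2 vs C: payoffs [3, 4, 0] → best response Y (payoff 4)
Mutual best responses: (A,Y), (B,Z) → Nash equilibria.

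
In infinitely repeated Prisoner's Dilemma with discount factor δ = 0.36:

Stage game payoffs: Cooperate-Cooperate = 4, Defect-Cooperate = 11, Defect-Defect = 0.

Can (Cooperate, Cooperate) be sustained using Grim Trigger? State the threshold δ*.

δ* = 0.6364; since δ = 0.36 < 0.6364, cooperation cannot be sustained

Work:
For Grim Trigger:
Cooperate forever: 4/(1-δ)
Defect then punished: 11 + 0·δ/(1-δ)
Need: 4/(1-δ) ≥ 11 + 0·δ/(1-δ)
Solving: δ ≥ (T-R)/(T-P) = (11-4)/(11-0) = 0.6364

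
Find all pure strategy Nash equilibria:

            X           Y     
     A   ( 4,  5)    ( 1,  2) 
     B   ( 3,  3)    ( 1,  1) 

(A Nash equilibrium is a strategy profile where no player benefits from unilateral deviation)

Nash equilibrium: (A, X)

Work:
Best responses:
  P1 vs X: payoffs [4, 3] → best response A (payoff 4)
  P1 vs Y: payoffs [1, 1] → best response A/B (payoff 1)
  P2 vs A: payoffs [5, 2] → best response X (payoff 5)
  P2 vs B: payoffs [3, 1] → best response X (payoff 3)
Mutual best responses: (A,X) → Nash equilibria.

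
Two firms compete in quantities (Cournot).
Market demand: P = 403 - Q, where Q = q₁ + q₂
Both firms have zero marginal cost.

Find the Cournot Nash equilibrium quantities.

q₁* = q₂* = 134.33; P* = 134.33

Work:
Profit: π_i = P·q_i = (a - q_i - q_j)·q_i
FOC: ∂π_i/∂q_i = a - 2q_i - q_j = 0
Reaction function: q_i = (403 - q_j)/2
Symmetry: q* = 403/3 = 134.33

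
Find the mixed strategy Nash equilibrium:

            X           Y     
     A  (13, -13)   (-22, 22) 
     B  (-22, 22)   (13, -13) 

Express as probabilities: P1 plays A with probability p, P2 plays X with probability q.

p = 0.5, q = 0.5

Work:
Find probabilities that make opponent indifferent:
P2 chooses q to make P1 indifferent between A and B
P1 chooses p to make P2 indifferent between X and Y
Mixed NE: P1 plays (A: 0.5, B: 0.5), P2 plays (X: 0.5, Y: 0.5)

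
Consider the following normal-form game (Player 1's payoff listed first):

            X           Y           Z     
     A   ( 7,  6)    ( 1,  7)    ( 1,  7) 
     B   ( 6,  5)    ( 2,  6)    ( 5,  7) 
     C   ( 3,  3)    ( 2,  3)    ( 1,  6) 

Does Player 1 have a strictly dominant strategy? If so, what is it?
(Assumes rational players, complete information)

No strictly dominant strategy exists for Player 1

Work:
A strategy strictly dominates another if it gives a strictly higher payoff against every opponent action. Compare each pair of P1's strategies column-by-column:
  A vs B: [7 vs 6, 1 vs 2, 1 vs 5] → A does not strictly dominate B (column Y: 1 ≤ 2)
  A vs C: [7 vs 3, 1 vs 2, 1 vs 1] → A does not strictly dominate C (column Y: 1 ≤ 2)
  B vs A: [6 vs 7, 2 vs 1, 5 vs 1] → B does not strictly dominate A (column X: 6 ≤ 7)
  B vs C: [6 vs 3, 2 vs 2, 5 vs 1] → B does not strictly dominate C (column Y: 2 ≤ 2)
  C vs A: [3 vs 7, 2 vs 1, 1 vs 1] → C does not strictly dominate A (column X: 3 ≤ 7)
  C vs B: [3 vs 6, 2 vs 2, 1 vs 5] → C does not strictly dominate B (column X: 3 ≤ 6)
No single strategy strictly dominates all others → no strictly dominant strategy.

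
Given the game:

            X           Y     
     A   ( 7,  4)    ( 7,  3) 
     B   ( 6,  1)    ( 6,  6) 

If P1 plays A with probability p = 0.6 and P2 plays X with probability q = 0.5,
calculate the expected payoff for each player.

E[P1] = 6.6, E[P2] = 3.5

Work:
E[P1] = p·q·π₁(A,X) + p·(1-q)·π₁(A,Y) + (1-p)·q·π₁(B,X) + (1-p)·(1-q)·π₁(B,Y)
= 0.6·0.5·7 + 0.6·0.5·7 + 0.4·0.5·6 + 0.4·0.5·6
= 6.6

E[P2] = 3.5 (similar calculation)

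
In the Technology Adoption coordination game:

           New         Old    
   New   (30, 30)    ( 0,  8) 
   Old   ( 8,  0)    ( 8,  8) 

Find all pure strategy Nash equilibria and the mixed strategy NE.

Pure NE: (New, New) and (Old, Old); Mixed NE: p = 0.2667, q = 0.2667

Work:
Check pure NE:
(New, New): (30, 30) - no unilateral deviation beneficial
(Old, Old): (8, 8) - no unilateral deviation beneficial
Mixed NE: P1 plays New with p = 0.2667, P2 plays New with q = 0.2667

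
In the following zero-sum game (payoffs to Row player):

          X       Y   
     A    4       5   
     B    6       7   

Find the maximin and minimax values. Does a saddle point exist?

Maximin = 6, Minimax = 6, Saddle: True

Work:
Row minimums: [4, 6] → maximin = 6
Column maximums: [6, 7] → minimax = 6
Saddle point exists! Game value = 6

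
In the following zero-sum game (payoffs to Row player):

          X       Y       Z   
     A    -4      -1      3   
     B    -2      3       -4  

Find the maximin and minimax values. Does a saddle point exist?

Maximin = -4, Minimax = -2, Saddle: False

Work:
Row minimums: [-4, -4] → maximin = -4
Column maximums: [-2, 3, 3] → minimax = -2
No saddle point (maximin ≠ minimax). Mixed strategy needed.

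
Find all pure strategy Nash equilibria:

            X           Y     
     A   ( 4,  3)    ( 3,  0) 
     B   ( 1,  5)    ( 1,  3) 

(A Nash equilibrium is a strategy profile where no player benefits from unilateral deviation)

Nash equilibrium: (A, X)

Work:
Best responses:
  P1 vs X: payoffs [4, 1] → best response A (payoff 4)
  P1 vs Y: payoffs [3, 1] → best response A (payoff 3)
  P2 vs A: payoffs [3, 0] → best response X (payoff 3)
  P2 vs B: payoffs [5, 3] → best response X (payoff 5)
Mutual best responses: (A,X) → Nash equilibria.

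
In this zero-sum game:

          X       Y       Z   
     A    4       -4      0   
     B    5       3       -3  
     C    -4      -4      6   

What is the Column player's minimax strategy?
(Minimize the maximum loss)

Column should play Y, value = 3

Work:
Column player minimizes Row's maximum payoff:
Column X: max payoff to Row = 5
Column Y: max payoff to Row = 3
Column Z: max payoff to Row = 6
Minimum is 3, achieved by column Y.
Minimax strategy: Y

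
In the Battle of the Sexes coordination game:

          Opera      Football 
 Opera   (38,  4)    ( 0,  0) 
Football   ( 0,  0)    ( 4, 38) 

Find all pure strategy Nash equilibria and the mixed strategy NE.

Pure NE: (Opera, Opera) and (Football, Football); Mixed NE: p = 0.9048, q = 0.0952

Work:
Check pure NE:
(Opera, Opera): (38, 4) - no unilateral deviation beneficial
(Football, Football): (4, 38) - no unilateral deviation beneficial
Mixed NE: P1 plays Opera with p = 0.9048, P2 plays Opera with q = 0.0952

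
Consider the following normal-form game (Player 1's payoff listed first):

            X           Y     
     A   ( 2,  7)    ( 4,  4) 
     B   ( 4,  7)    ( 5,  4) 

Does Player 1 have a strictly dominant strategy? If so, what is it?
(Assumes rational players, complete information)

Yes, Player 1's strictly dominant strategy is B

Work:
A strategy strictly dominates another if it gives a strictly higher payoff against every opponent action. Compare each pair of P1's strategies column-by-column:
  A vs B: [2 vs 4, 4 vs 5] → A does not strictly dominate B (column X: 2 ≤ 4)
  B vs A: [4 vs 2, 5 vs 4] → B strictly dominates A
B strictly dominates every other strategy → strictly dominant.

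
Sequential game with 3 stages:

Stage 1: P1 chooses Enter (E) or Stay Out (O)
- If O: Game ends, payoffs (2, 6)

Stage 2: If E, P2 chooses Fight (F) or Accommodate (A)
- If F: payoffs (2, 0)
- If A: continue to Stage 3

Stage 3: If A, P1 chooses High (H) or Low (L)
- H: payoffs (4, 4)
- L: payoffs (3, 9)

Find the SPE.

SPE: (E, A, H); Outcome (4, 4)

Work:
Stage 3: P1 chooses H (4 vs 3)
Stage 2: P2: F->0, A->4 (anticipating H). Choose A
Stage 1: P1: O->2, E->4 (anticipating A, H). Choose E
SPE path: E -> A -> H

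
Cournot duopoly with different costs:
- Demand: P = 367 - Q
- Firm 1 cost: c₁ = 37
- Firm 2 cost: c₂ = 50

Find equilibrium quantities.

q₁* = 114.33, q₂* = 101.33

Work:
Reaction: q₁ = (367 - 37 - q₂)/2
Reaction: q₂ = (367 - 50 - q₁)/2
Solve simultaneously:
q₁* = (367 - 2×37 + 50)/3 = 114.33
q₂* = (367 - 2×50 + 37)/3 = 101.33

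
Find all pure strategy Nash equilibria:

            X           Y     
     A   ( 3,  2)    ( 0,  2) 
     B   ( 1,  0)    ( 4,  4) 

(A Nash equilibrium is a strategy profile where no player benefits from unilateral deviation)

Nash equilibrium: (A, X), (B, Y)

Work:
Best responses:
  P1 vs X: payoffs [3, 1] → best response A (payoff 3)
  P1 vs Y: payoffs [0, 4] → best response B (payoff 4)
  P2 vs A: payoffs [2, 2] → best response X/Y (payoff 2)
  P2 vs B: payoffs [0, 4] → best response Y (payoff 4)
Mutual best responses: (A,X), (B,Y) → Nash equilibria.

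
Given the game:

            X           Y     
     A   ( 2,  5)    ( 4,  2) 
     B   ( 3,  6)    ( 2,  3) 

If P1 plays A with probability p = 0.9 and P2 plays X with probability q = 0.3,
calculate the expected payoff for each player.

E[P1] = 3.29, E[P2] = 3.0

Work:
E[P1] = p·q·π₁(A,X) + p·(1-q)·π₁(A,Y) + (1-p)·q·π₁(B,X) + (1-p)·(1-q)·π₁(B,Y)
= 0.9·0.3·2 + 0.9·0.7·4 + 0.1·0.3·3 + 0.1·0.7·2
= 3.29

E[P2] = 3.0 (similar calculation)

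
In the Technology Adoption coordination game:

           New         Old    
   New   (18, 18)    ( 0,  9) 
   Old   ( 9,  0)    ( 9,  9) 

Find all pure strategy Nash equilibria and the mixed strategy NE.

Pure NE: (New, New) and (Old, Old); Mixed NE: p = 0.5, q = 0.5

Work:
Check pure NE:
(New, New): (18, 18) - no unilateral deviation beneficial
(Old, Old): (9, 9) - no unilateral deviation beneficial
Mixed NE: P1 plays New with p = 0.5, P2 plays New with q = 0.5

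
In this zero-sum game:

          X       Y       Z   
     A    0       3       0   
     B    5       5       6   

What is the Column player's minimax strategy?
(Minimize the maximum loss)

Column should play X or Y (all achieve the minimum), value = 5

Work:
Column player minimizes Row's maximum payoff:
Column X: max payoff to Row = 5
Column Y: max payoff to Row = 5
Column Z: max payoff to Row = 6
Minimum is 5, achieved by columns X, Y (tied).
Each of X or Y is a minimax strategy.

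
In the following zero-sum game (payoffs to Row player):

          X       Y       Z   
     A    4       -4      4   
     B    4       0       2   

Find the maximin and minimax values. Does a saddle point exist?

Maximin = 0, Minimax = 0, Saddle: True

Work:
Row minimums: [-4, 0] → maximin = 0
Column maximums: [4, 0, 4] → minimax = 0
Saddle point exists! Game value = 0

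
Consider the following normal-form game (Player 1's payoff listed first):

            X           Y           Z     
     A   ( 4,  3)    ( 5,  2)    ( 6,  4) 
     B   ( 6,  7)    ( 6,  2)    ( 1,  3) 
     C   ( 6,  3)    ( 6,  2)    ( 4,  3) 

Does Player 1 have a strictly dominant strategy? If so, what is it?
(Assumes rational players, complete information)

No strictly dominant strategy exists for Player 1

Work:
A strategy strictly dominates another if it gives a strictly higher payoff against every opponent action. Compare each pair of P1's strategies column-by-column:
  A vs B: [4 vs 6, 5 vs 6, 6 vs 1] → A does not strictly dominate B (column X: 4 ≤ 6)
  A vs C: [4 vs 6, 5 vs 6, 6 vs 4] → A does not strictly dominate C (column X: 4 ≤ 6)
  B vs A: [6 vs 4, 6 vs 5, 1 vs 6] → B does not strictly dominate A (column Z: 1 ≤ 6)
  B vs C: [6 vs 6, 6 vs 6, 1 vs 4] → B does not strictly dominate C (column X: 6 ≤ 6)
  C vs A: [6 vs 4, 6 vs 5, 4 vs 6] → C does not strictly dominate A (column Z: 4 ≤ 6)
  C vs B: [6 vs 6, 6 vs 6, 4 vs 1] → C does not strictly dominate B (column X: 6 ≤ 6)
No single strategy strictly dominates all others → no strictly dominant strategy.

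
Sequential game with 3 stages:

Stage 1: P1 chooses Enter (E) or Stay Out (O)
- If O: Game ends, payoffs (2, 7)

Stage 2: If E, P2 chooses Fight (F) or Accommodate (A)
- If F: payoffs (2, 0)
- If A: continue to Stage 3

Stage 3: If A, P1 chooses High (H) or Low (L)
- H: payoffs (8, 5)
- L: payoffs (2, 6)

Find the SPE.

SPE: (E, A, H); Outcome (8, 5)

Work:
Stage 3: P1 chooses H (8 vs 2)
Stage 2: P2: F->0, A->5 (anticipating H). Choose A
Stage 1: P1: O->2, E->8 (anticipating A, H). Choose E
SPE path: E -> A -> H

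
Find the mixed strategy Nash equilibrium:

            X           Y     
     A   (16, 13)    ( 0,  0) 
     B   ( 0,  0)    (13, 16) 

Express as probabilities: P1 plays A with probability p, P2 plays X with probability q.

p = 0.5517, q = 0.4483

Work:
Find probabilities that make opponent indifferent:
P2 chooses q to make P1 indifferent between A and B
P1 chooses p to make P2 indifferent between X and Y
Mixed NE: P1 plays (A: 0.5517, B: 0.4483), P2 plays (X: 0.4483, Y: 0.5517)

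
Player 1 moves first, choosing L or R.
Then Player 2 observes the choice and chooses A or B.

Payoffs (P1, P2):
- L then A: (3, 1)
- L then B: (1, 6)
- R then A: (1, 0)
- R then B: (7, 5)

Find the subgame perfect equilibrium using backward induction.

P1 plays R, P2 plays B after L and B after R; Payoff (7, 5)

Work:
Backward induction:
After L: P2 chooses B → P1 gets 1
After R: P2 chooses B → P1 gets 7
P1 chooses R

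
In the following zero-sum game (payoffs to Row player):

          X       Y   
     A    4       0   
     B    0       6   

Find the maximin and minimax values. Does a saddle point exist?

Maximin = 0, Minimax = 4, Saddle: False

Work:
Row minimums: [0, 0] → maximin = 0
Column maximums: [4, 6] → minimax = 4
No saddle point (maximin ≠ minimax). Mixed strategy needed.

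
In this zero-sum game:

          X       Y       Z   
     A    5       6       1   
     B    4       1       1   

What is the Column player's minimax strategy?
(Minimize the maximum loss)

Column should play Z, value = 1

Work:
Column player minimizes Row's maximum payoff:
Column X: max payoff to Row = 5
Column Y: max payoff to Row = 6
Column Z: max payoff to Row = 1
Minimum is 1, achieved by column Z.
Minimax strategy: Z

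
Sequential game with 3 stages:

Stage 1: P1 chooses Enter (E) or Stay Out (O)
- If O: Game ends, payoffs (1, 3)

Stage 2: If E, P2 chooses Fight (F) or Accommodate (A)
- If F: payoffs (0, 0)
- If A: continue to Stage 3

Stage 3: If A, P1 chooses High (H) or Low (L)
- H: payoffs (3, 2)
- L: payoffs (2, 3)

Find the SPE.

SPE: (E, A, H); Outcome (3, 2)

Work:
Stage 3: P1 chooses H (3 vs 2)
Stage 2: P2: F->0, A->2 (anticipating H). Choose A
Stage 1: P1: O->1, E->3 (anticipating A, H). Choose E
SPE path: E -> A -> H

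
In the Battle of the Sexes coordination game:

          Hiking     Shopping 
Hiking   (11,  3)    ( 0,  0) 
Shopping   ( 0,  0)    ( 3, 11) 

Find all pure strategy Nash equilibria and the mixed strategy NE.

Pure NE: (Hiking, Hiking) and (Shopping, Shopping); Mixed NE: p = 0.7857, q = 0.2143

Work:
Check pure NE:
(Hiking, Hiking): (11, 3) - no unilateral deviation beneficial
(Shopping, Shopping): (3, 11) - no unilateral deviation beneficial
Mixed NE: P1 plays Hiking with p = 0.7857, P2 plays Hiking with q = 0.2143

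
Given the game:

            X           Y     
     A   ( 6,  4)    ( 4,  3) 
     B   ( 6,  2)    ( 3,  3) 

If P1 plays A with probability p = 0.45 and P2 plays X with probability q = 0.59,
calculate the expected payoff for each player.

E[P1] = 4.9545, E[P2] = 2.941

Work:
E[P1] = p·q·π₁(A,X) + p·(1-q)·π₁(A,Y) + (1-p)·q·π₁(B,X) + (1-p)·(1-q)·π₁(B,Y)
= 0.45·0.59·6 + 0.45·0.41·4 + 0.55·0.59·6 + 0.55·0.41·3
= 4.9545

E[P2] = 2.941 (similar calculation)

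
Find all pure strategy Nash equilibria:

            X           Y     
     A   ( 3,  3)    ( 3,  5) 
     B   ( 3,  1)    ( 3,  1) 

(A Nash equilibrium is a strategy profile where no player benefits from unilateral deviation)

Nash equilibrium: (A, Y), (B, X), (B, Y)

Work:
Best responses:
  P1 vs X: payoffs [3, 3] → best response A/B (payoff 3)
  P1 vs Y: payoffs [3, 3] → best response A/B (payoff 3)
  P2 vs A: payoffs [3, 5] → best response Y (payoff 5)
  P2 vs B: payoffs [1, 1] → best response X/Y (payoff 1)
Mutual best responses: (A,Y), (B,X), (B,Y) → Nash equilibria.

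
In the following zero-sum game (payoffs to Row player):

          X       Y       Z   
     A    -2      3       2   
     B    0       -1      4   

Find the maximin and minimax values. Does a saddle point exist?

Maximin = -1, Minimax = 0, Saddle: False

Work:
Row minimums: [-2, -1] → maximin = -1
Column maximums: [0, 3, 4] → minimax = 0
No saddle point (maximin ≠ minimax). Mixed strategy needed.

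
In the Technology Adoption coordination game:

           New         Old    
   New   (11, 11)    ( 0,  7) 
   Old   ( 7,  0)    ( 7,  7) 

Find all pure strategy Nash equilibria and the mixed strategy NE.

Pure NE: (New, New) and (Old, Old); Mixed NE: p = 0.6364, q = 0.6364

Work:
Check pure NE:
(New, New): (11, 11) - no unilateral deviation beneficial
(Old, Old): (7, 7) - no unilateral deviation beneficial
Mixed NE: P1 plays New with p = 0.6364, P2 plays New with q = 0.6364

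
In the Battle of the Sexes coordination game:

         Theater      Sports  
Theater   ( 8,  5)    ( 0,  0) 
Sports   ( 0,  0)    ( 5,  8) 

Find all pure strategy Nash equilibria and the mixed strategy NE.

Pure NE: (Theater, Theater) and (Sports, Sports); Mixed NE: p = 0.6154, q = 0.3846

Work:
Check pure NE:
(Theater, Theater): (8, 5) - no unilateral deviation beneficial
(Sports, Sports): (5, 8) - no unilateral deviation beneficial
Mixed NE: P1 plays Theater with p = 0.6154, P2 plays Theater with q = 0.3846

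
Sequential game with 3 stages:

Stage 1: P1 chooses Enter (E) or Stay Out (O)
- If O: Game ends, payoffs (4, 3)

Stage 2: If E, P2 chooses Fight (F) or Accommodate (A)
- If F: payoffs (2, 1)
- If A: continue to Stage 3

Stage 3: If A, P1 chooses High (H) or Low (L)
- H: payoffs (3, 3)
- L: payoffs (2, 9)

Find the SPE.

SPE: (O, A, H); Outcome (4, 3)

Work:
Stage 3: P1 chooses H (3 vs 2)
Stage 2: P2: F->1, A->3 (anticipating H). Choose A
Stage 1: P1: O->4, E->3 (anticipating A, H). Choose O
SPE path: O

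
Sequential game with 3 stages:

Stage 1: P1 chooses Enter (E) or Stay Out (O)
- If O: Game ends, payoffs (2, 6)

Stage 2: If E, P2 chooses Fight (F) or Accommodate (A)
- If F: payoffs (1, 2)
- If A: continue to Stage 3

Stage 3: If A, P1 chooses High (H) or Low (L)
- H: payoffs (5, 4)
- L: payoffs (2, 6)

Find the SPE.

SPE: (E, A, H); Outcome (5, 4)

Work:
Stage 3: P1 chooses H (5 vs 2)
Stage 2: P2: F->2, A->4 (anticipating H). Choose A
Stage 1: P1: O->2, E->5 (anticipating A, H). Choose E
SPE path: E -> A -> H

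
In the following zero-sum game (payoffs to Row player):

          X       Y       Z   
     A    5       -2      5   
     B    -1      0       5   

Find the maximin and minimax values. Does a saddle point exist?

Maximin = -1, Minimax = 0, Saddle: False

Work:
Row minimums: [-2, -1] → maximin = -1
Column maximums: [5, 0, 5] → minimax = 0
No saddle point (maximin ≠ minimax). Mixed strategy needed.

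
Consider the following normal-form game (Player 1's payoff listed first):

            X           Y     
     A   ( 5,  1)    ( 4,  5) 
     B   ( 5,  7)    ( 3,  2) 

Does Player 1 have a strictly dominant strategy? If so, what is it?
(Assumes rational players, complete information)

No strictly dominant strategy exists for Player 1

Work:
A strategy strictly dominates another if it gives a strictly higher payoff against every opponent action. Compare each pair of P1's strategies column-by-column:
  A vs B: [5 vs 5, 4 vs 3] → A does not strictly dominate B (column X: 5 ≤ 5)
  B vs A: [5 vs 5, 3 vs 4] → B does not strictly dominate A (column X: 5 ≤ 5)
No single strategy strictly dominates all others → no strictly dominant strategy.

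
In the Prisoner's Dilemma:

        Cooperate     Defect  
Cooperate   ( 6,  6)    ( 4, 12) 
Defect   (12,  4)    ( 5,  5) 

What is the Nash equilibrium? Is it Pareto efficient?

(Defect, Defect) is NE; not Pareto efficient

Work:
Defect dominates Cooperate for both players:
If P2 cooperates: Defect (12) > Cooperate (6)
If P2 defects: Defect (5) > Cooperate (4)
NE: (Defect, Defect) with payoff (5, 5)
But (Cooperate, Cooperate) = (6, 6) Pareto dominates (5, 5)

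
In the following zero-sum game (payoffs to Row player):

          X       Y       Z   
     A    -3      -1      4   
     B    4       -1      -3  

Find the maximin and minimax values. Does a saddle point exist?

Maximin = -3, Minimax = -1, Saddle: False

Work:
Row minimums: [-3, -3] → maximin = -3
Column maximums: [4, -1, 4] → minimax = -1
No saddle point (maximin ≠ minimax). Mixed strategy needed.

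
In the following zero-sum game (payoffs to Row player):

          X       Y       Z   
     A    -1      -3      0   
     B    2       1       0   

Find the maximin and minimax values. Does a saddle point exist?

Maximin = 0, Minimax = 0, Saddle: True

Work:
Row minimums: [-3, 0] → maximin = 0
Column maximums: [2, 1, 0] → minimax = 0
Saddle point exists! Game value = 0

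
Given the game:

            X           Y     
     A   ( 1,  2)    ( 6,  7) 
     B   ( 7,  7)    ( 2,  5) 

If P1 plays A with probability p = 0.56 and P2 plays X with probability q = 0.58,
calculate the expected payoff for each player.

E[P1] = 3.892, E[P2] = 5.0064

Work:
E[P1] = p·q·π₁(A,X) + p·(1-q)·π₁(A,Y) + (1-p)·q·π₁(B,X) + (1-p)·(1-q)·π₁(B,Y)
= 0.56·0.58·1 + 0.56·0.42·6 + 0.44·0.58·7 + 0.44·0.42·2
= 3.892

E[P2] = 5.0064 (similar calculation)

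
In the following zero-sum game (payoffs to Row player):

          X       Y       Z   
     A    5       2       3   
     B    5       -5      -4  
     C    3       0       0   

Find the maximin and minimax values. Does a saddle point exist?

Maximin = 2, Minimax = 2, Saddle: True

Work:
Row minimums: [2, -5, 0] → maximin = 2
Column maximums: [5, 2, 3] → minimax = 2
Saddle point exists! Game value = 2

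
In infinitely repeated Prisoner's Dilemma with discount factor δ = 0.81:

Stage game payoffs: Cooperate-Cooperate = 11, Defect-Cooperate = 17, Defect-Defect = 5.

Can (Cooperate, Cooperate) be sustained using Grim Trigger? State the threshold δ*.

δ* = 0.5; since δ = 0.81 ≥ 0.5, cooperation can be sustained

Work:
For Grim Trigger:
Cooperate forever: 11/(1-δ)
Defect then punished: 17 + 5·δ/(1-δ)
Need: 11/(1-δ) ≥ 17 + 5·δ/(1-δ)
Solving: δ ≥ (T-R)/(T-P) = (17-11)/(17-5) = 0.5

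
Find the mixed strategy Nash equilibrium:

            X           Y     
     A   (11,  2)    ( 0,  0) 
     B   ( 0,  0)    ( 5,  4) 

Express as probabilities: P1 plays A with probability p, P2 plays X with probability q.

p = 0.6667, q = 0.3125

Work:
Find probabilities that make opponent indifferent:
P2 chooses q to make P1 indifferent between A and B
P1 chooses p to make P2 indifferent between X and Y
Mixed NE: P1 plays (A: 0.6667, B: 0.3333), P2 plays (X: 0.3125, Y: 0.6875)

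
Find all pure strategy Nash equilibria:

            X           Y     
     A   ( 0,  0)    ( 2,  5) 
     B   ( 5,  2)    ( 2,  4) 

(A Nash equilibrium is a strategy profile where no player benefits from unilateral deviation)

Nash equilibrium: (A, Y), (B, Y)

Work:
Best responses:
  P1 vs X: payoffs [0, 5] → best response B (payoff 5)
  P1 vs Y: payoffs [2, 2] → best response A/B (payoff 2)
  P2 vs A: payoffs [0, 5] → best response Y (payoff 5)
  P2 vs B: payoffs [2, 4] → best response Y (payoff 4)
Mutual best responses: (A,Y), (B,Y) → Nash equilibria.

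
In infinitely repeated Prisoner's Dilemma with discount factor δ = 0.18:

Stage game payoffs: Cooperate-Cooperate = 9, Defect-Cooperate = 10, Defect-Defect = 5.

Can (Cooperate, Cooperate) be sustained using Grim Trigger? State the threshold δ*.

δ* = 0.2; since δ = 0.18 < 0.2, cooperation cannot be sustained

Work:
For Grim Trigger:
Cooperate forever: 9/(1-δ)
Defect then punished: 10 + 5·δ/(1-δ)
Need: 9/(1-δ) ≥ 10 + 5·δ/(1-δ)
Solving: δ ≥ (T-R)/(T-P) = (10-9)/(10-5) = 0.2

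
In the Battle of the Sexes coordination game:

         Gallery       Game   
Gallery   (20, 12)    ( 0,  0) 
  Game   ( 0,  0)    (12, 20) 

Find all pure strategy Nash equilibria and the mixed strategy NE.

Pure NE: (Gallery, Gallery) and (Game, Game); Mixed NE: p = 0.625, q = 0.375

Work:
Check pure NE:
(Gallery, Gallery): (20, 12) - no unilateral deviation beneficial
(Game, Game): (12, 20) - no unilateral deviation beneficial
Mixed NE: P1 plays Gallery with p = 0.625, P2 plays Gallery with q = 0.375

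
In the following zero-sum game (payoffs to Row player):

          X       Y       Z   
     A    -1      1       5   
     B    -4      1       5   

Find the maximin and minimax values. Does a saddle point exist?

Maximin = -1, Minimax = -1, Saddle: True

Work:
Row minimums: [-1, -4] → maximin = -1
Column maximums: [-1, 1, 5] → minimax = -1
Saddle point exists! Game value = -1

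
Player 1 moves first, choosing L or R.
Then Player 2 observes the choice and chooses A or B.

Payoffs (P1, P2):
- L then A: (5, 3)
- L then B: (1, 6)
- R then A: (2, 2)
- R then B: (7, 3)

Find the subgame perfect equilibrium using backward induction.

P1 plays R, P2 plays B after L and B after R; Payoff (7, 3)

Work:
Backward induction:
After L: P2 chooses B → P1 gets 1
After R: P2 chooses B → P1 gets 7
P1 chooses R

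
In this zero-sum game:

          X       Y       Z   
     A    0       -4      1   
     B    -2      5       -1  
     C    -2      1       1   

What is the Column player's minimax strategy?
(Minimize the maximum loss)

Column should play X, value = 0

Work:
Column player minimizes Row's maximum payoff:
Column X: max payoff to Row = 0
Column Y: max payoff to Row = 5
Column Z: max payoff to Row = 1
Minimum is 0, achieved by column X.
Minimax strategy: X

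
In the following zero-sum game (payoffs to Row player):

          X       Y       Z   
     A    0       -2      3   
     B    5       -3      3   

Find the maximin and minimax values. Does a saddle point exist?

Maximin = -2, Minimax = -2, Saddle: True

Work:
Row minimums: [-2, -3] → maximin = -2
Column maximums: [5, -2, 3] → minimax = -2
Saddle point exists! Game value = -2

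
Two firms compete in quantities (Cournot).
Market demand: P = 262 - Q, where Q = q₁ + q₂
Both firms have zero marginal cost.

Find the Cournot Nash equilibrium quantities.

q₁* = q₂* = 87.33; P* = 87.33

Work:
Profit: π_i = P·q_i = (a - q_i - q_j)·q_i
FOC: ∂π_i/∂q_i = a - 2q_i - q_j = 0
Reaction function: q_i = (262 - q_j)/2
Symmetry: q* = 262/3 = 87.33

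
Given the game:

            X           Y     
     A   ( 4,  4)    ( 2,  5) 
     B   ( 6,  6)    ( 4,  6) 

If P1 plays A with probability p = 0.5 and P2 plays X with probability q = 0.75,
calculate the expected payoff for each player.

E[P1] = 4.5, E[P2] = 5.125

Work:
E[P1] = p·q·π₁(A,X) + p·(1-q)·π₁(A,Y) + (1-p)·q·π₁(B,X) + (1-p)·(1-q)·π₁(B,Y)
= 0.5·0.75·4 + 0.5·0.25·2 + 0.5·0.75·6 + 0.5·0.25·4
= 4.5

E[P2] = 5.125 (similar calculation)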